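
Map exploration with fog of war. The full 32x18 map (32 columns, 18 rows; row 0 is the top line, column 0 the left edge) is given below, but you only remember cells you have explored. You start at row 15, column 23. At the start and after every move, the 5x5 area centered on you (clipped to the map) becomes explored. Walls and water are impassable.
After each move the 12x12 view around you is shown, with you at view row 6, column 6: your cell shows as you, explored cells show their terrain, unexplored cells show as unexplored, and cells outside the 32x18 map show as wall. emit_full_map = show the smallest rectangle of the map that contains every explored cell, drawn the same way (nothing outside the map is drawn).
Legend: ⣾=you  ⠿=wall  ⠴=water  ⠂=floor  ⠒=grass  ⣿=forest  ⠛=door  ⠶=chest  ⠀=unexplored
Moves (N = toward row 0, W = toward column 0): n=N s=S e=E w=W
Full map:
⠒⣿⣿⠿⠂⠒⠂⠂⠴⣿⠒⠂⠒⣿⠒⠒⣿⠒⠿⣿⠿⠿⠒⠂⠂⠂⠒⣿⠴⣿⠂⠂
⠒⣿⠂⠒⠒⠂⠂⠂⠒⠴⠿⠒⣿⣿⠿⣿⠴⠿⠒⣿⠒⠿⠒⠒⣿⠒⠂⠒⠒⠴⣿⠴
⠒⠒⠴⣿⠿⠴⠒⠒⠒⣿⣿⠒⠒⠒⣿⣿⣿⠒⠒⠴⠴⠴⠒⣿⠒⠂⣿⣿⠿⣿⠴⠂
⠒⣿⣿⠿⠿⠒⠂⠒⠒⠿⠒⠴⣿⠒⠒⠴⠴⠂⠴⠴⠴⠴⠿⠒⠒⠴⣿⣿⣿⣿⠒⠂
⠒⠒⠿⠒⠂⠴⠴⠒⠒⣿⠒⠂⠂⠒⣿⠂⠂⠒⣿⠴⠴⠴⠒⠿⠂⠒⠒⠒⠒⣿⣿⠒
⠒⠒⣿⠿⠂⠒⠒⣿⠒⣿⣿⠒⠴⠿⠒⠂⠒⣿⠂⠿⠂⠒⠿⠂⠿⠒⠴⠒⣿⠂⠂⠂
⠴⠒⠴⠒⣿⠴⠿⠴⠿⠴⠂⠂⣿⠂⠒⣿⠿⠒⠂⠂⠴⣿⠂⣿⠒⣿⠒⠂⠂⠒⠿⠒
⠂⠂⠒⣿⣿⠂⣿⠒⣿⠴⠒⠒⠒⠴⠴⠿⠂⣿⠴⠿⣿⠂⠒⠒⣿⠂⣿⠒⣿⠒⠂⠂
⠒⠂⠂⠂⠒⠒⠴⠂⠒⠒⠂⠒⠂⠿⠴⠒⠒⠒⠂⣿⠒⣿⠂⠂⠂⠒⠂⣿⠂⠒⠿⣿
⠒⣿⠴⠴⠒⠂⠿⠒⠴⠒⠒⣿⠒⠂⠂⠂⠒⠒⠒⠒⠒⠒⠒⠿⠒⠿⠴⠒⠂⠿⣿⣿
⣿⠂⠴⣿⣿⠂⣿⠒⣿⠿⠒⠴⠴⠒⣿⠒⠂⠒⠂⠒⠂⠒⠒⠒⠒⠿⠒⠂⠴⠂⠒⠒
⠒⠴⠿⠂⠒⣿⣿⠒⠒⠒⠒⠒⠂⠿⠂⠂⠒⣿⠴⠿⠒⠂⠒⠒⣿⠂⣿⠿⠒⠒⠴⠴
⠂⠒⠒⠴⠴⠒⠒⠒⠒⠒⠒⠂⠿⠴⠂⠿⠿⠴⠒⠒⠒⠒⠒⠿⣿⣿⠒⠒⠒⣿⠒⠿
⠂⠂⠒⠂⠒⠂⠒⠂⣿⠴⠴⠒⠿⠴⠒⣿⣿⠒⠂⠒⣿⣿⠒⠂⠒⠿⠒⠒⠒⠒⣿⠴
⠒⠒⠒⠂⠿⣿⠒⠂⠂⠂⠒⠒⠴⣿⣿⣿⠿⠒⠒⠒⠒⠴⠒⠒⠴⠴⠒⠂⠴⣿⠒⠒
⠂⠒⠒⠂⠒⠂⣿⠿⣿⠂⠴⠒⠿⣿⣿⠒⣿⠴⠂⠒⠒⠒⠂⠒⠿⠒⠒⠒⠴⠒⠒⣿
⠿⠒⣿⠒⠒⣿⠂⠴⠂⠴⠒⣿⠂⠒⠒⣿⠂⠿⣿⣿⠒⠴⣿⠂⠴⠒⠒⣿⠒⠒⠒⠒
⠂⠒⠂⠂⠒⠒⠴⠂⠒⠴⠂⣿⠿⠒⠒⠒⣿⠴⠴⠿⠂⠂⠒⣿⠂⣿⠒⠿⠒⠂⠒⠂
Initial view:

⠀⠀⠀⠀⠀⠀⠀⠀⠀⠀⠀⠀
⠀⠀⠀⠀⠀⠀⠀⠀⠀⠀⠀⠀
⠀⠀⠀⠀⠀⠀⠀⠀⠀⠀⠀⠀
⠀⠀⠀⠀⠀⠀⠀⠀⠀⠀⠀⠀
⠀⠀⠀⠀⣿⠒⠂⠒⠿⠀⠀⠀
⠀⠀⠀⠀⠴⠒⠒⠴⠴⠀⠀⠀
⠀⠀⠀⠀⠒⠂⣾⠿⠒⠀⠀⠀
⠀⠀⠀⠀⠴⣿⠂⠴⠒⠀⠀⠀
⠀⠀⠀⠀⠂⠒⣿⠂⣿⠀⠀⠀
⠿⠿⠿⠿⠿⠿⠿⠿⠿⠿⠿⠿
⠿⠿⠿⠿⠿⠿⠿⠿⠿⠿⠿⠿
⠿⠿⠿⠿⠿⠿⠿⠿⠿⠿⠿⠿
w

⠀⠀⠀⠀⠀⠀⠀⠀⠀⠀⠀⠀
⠀⠀⠀⠀⠀⠀⠀⠀⠀⠀⠀⠀
⠀⠀⠀⠀⠀⠀⠀⠀⠀⠀⠀⠀
⠀⠀⠀⠀⠀⠀⠀⠀⠀⠀⠀⠀
⠀⠀⠀⠀⣿⣿⠒⠂⠒⠿⠀⠀
⠀⠀⠀⠀⠒⠴⠒⠒⠴⠴⠀⠀
⠀⠀⠀⠀⠒⠒⣾⠒⠿⠒⠀⠀
⠀⠀⠀⠀⠒⠴⣿⠂⠴⠒⠀⠀
⠀⠀⠀⠀⠂⠂⠒⣿⠂⣿⠀⠀
⠿⠿⠿⠿⠿⠿⠿⠿⠿⠿⠿⠿
⠿⠿⠿⠿⠿⠿⠿⠿⠿⠿⠿⠿
⠿⠿⠿⠿⠿⠿⠿⠿⠿⠿⠿⠿

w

⠀⠀⠀⠀⠀⠀⠀⠀⠀⠀⠀⠀
⠀⠀⠀⠀⠀⠀⠀⠀⠀⠀⠀⠀
⠀⠀⠀⠀⠀⠀⠀⠀⠀⠀⠀⠀
⠀⠀⠀⠀⠀⠀⠀⠀⠀⠀⠀⠀
⠀⠀⠀⠀⠒⣿⣿⠒⠂⠒⠿⠀
⠀⠀⠀⠀⠒⠒⠴⠒⠒⠴⠴⠀
⠀⠀⠀⠀⠒⠒⣾⠂⠒⠿⠒⠀
⠀⠀⠀⠀⣿⠒⠴⣿⠂⠴⠒⠀
⠀⠀⠀⠀⠿⠂⠂⠒⣿⠂⣿⠀
⠿⠿⠿⠿⠿⠿⠿⠿⠿⠿⠿⠿
⠿⠿⠿⠿⠿⠿⠿⠿⠿⠿⠿⠿
⠿⠿⠿⠿⠿⠿⠿⠿⠿⠿⠿⠿

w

⠀⠀⠀⠀⠀⠀⠀⠀⠀⠀⠀⠀
⠀⠀⠀⠀⠀⠀⠀⠀⠀⠀⠀⠀
⠀⠀⠀⠀⠀⠀⠀⠀⠀⠀⠀⠀
⠀⠀⠀⠀⠀⠀⠀⠀⠀⠀⠀⠀
⠀⠀⠀⠀⠂⠒⣿⣿⠒⠂⠒⠿
⠀⠀⠀⠀⠒⠒⠒⠴⠒⠒⠴⠴
⠀⠀⠀⠀⠂⠒⣾⠒⠂⠒⠿⠒
⠀⠀⠀⠀⣿⣿⠒⠴⣿⠂⠴⠒
⠀⠀⠀⠀⠴⠿⠂⠂⠒⣿⠂⣿
⠿⠿⠿⠿⠿⠿⠿⠿⠿⠿⠿⠿
⠿⠿⠿⠿⠿⠿⠿⠿⠿⠿⠿⠿
⠿⠿⠿⠿⠿⠿⠿⠿⠿⠿⠿⠿

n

⠀⠀⠀⠀⠀⠀⠀⠀⠀⠀⠀⠀
⠀⠀⠀⠀⠀⠀⠀⠀⠀⠀⠀⠀
⠀⠀⠀⠀⠀⠀⠀⠀⠀⠀⠀⠀
⠀⠀⠀⠀⠀⠀⠀⠀⠀⠀⠀⠀
⠀⠀⠀⠀⠒⠒⠒⠒⠒⠀⠀⠀
⠀⠀⠀⠀⠂⠒⣿⣿⠒⠂⠒⠿
⠀⠀⠀⠀⠒⠒⣾⠴⠒⠒⠴⠴
⠀⠀⠀⠀⠂⠒⠒⠒⠂⠒⠿⠒
⠀⠀⠀⠀⣿⣿⠒⠴⣿⠂⠴⠒
⠀⠀⠀⠀⠴⠿⠂⠂⠒⣿⠂⣿
⠿⠿⠿⠿⠿⠿⠿⠿⠿⠿⠿⠿
⠿⠿⠿⠿⠿⠿⠿⠿⠿⠿⠿⠿

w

⠀⠀⠀⠀⠀⠀⠀⠀⠀⠀⠀⠀
⠀⠀⠀⠀⠀⠀⠀⠀⠀⠀⠀⠀
⠀⠀⠀⠀⠀⠀⠀⠀⠀⠀⠀⠀
⠀⠀⠀⠀⠀⠀⠀⠀⠀⠀⠀⠀
⠀⠀⠀⠀⠴⠒⠒⠒⠒⠒⠀⠀
⠀⠀⠀⠀⠒⠂⠒⣿⣿⠒⠂⠒
⠀⠀⠀⠀⠒⠒⣾⠒⠴⠒⠒⠴
⠀⠀⠀⠀⠴⠂⠒⠒⠒⠂⠒⠿
⠀⠀⠀⠀⠿⣿⣿⠒⠴⣿⠂⠴
⠀⠀⠀⠀⠀⠴⠿⠂⠂⠒⣿⠂
⠿⠿⠿⠿⠿⠿⠿⠿⠿⠿⠿⠿
⠿⠿⠿⠿⠿⠿⠿⠿⠿⠿⠿⠿

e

⠀⠀⠀⠀⠀⠀⠀⠀⠀⠀⠀⠀
⠀⠀⠀⠀⠀⠀⠀⠀⠀⠀⠀⠀
⠀⠀⠀⠀⠀⠀⠀⠀⠀⠀⠀⠀
⠀⠀⠀⠀⠀⠀⠀⠀⠀⠀⠀⠀
⠀⠀⠀⠴⠒⠒⠒⠒⠒⠀⠀⠀
⠀⠀⠀⠒⠂⠒⣿⣿⠒⠂⠒⠿
⠀⠀⠀⠒⠒⠒⣾⠴⠒⠒⠴⠴
⠀⠀⠀⠴⠂⠒⠒⠒⠂⠒⠿⠒
⠀⠀⠀⠿⣿⣿⠒⠴⣿⠂⠴⠒
⠀⠀⠀⠀⠴⠿⠂⠂⠒⣿⠂⣿
⠿⠿⠿⠿⠿⠿⠿⠿⠿⠿⠿⠿
⠿⠿⠿⠿⠿⠿⠿⠿⠿⠿⠿⠿

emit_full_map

⠴⠒⠒⠒⠒⠒⠀⠀⠀
⠒⠂⠒⣿⣿⠒⠂⠒⠿
⠒⠒⠒⣾⠴⠒⠒⠴⠴
⠴⠂⠒⠒⠒⠂⠒⠿⠒
⠿⣿⣿⠒⠴⣿⠂⠴⠒
⠀⠴⠿⠂⠂⠒⣿⠂⣿

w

⠀⠀⠀⠀⠀⠀⠀⠀⠀⠀⠀⠀
⠀⠀⠀⠀⠀⠀⠀⠀⠀⠀⠀⠀
⠀⠀⠀⠀⠀⠀⠀⠀⠀⠀⠀⠀
⠀⠀⠀⠀⠀⠀⠀⠀⠀⠀⠀⠀
⠀⠀⠀⠀⠴⠒⠒⠒⠒⠒⠀⠀
⠀⠀⠀⠀⠒⠂⠒⣿⣿⠒⠂⠒
⠀⠀⠀⠀⠒⠒⣾⠒⠴⠒⠒⠴
⠀⠀⠀⠀⠴⠂⠒⠒⠒⠂⠒⠿
⠀⠀⠀⠀⠿⣿⣿⠒⠴⣿⠂⠴
⠀⠀⠀⠀⠀⠴⠿⠂⠂⠒⣿⠂
⠿⠿⠿⠿⠿⠿⠿⠿⠿⠿⠿⠿
⠿⠿⠿⠿⠿⠿⠿⠿⠿⠿⠿⠿

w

⠀⠀⠀⠀⠀⠀⠀⠀⠀⠀⠀⠀
⠀⠀⠀⠀⠀⠀⠀⠀⠀⠀⠀⠀
⠀⠀⠀⠀⠀⠀⠀⠀⠀⠀⠀⠀
⠀⠀⠀⠀⠀⠀⠀⠀⠀⠀⠀⠀
⠀⠀⠀⠀⠿⠴⠒⠒⠒⠒⠒⠀
⠀⠀⠀⠀⣿⠒⠂⠒⣿⣿⠒⠂
⠀⠀⠀⠀⠿⠒⣾⠒⠒⠴⠒⠒
⠀⠀⠀⠀⣿⠴⠂⠒⠒⠒⠂⠒
⠀⠀⠀⠀⠂⠿⣿⣿⠒⠴⣿⠂
⠀⠀⠀⠀⠀⠀⠴⠿⠂⠂⠒⣿
⠿⠿⠿⠿⠿⠿⠿⠿⠿⠿⠿⠿
⠿⠿⠿⠿⠿⠿⠿⠿⠿⠿⠿⠿

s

⠀⠀⠀⠀⠀⠀⠀⠀⠀⠀⠀⠀
⠀⠀⠀⠀⠀⠀⠀⠀⠀⠀⠀⠀
⠀⠀⠀⠀⠀⠀⠀⠀⠀⠀⠀⠀
⠀⠀⠀⠀⠿⠴⠒⠒⠒⠒⠒⠀
⠀⠀⠀⠀⣿⠒⠂⠒⣿⣿⠒⠂
⠀⠀⠀⠀⠿⠒⠒⠒⠒⠴⠒⠒
⠀⠀⠀⠀⣿⠴⣾⠒⠒⠒⠂⠒
⠀⠀⠀⠀⠂⠿⣿⣿⠒⠴⣿⠂
⠀⠀⠀⠀⣿⠴⠴⠿⠂⠂⠒⣿
⠿⠿⠿⠿⠿⠿⠿⠿⠿⠿⠿⠿
⠿⠿⠿⠿⠿⠿⠿⠿⠿⠿⠿⠿
⠿⠿⠿⠿⠿⠿⠿⠿⠿⠿⠿⠿

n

⠀⠀⠀⠀⠀⠀⠀⠀⠀⠀⠀⠀
⠀⠀⠀⠀⠀⠀⠀⠀⠀⠀⠀⠀
⠀⠀⠀⠀⠀⠀⠀⠀⠀⠀⠀⠀
⠀⠀⠀⠀⠀⠀⠀⠀⠀⠀⠀⠀
⠀⠀⠀⠀⠿⠴⠒⠒⠒⠒⠒⠀
⠀⠀⠀⠀⣿⠒⠂⠒⣿⣿⠒⠂
⠀⠀⠀⠀⠿⠒⣾⠒⠒⠴⠒⠒
⠀⠀⠀⠀⣿⠴⠂⠒⠒⠒⠂⠒
⠀⠀⠀⠀⠂⠿⣿⣿⠒⠴⣿⠂
⠀⠀⠀⠀⣿⠴⠴⠿⠂⠂⠒⣿
⠿⠿⠿⠿⠿⠿⠿⠿⠿⠿⠿⠿
⠿⠿⠿⠿⠿⠿⠿⠿⠿⠿⠿⠿

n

⠀⠀⠀⠀⠀⠀⠀⠀⠀⠀⠀⠀
⠀⠀⠀⠀⠀⠀⠀⠀⠀⠀⠀⠀
⠀⠀⠀⠀⠀⠀⠀⠀⠀⠀⠀⠀
⠀⠀⠀⠀⠀⠀⠀⠀⠀⠀⠀⠀
⠀⠀⠀⠀⠒⣿⠴⠿⠒⠀⠀⠀
⠀⠀⠀⠀⠿⠴⠒⠒⠒⠒⠒⠀
⠀⠀⠀⠀⣿⠒⣾⠒⣿⣿⠒⠂
⠀⠀⠀⠀⠿⠒⠒⠒⠒⠴⠒⠒
⠀⠀⠀⠀⣿⠴⠂⠒⠒⠒⠂⠒
⠀⠀⠀⠀⠂⠿⣿⣿⠒⠴⣿⠂
⠀⠀⠀⠀⣿⠴⠴⠿⠂⠂⠒⣿
⠿⠿⠿⠿⠿⠿⠿⠿⠿⠿⠿⠿

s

⠀⠀⠀⠀⠀⠀⠀⠀⠀⠀⠀⠀
⠀⠀⠀⠀⠀⠀⠀⠀⠀⠀⠀⠀
⠀⠀⠀⠀⠀⠀⠀⠀⠀⠀⠀⠀
⠀⠀⠀⠀⠒⣿⠴⠿⠒⠀⠀⠀
⠀⠀⠀⠀⠿⠴⠒⠒⠒⠒⠒⠀
⠀⠀⠀⠀⣿⠒⠂⠒⣿⣿⠒⠂
⠀⠀⠀⠀⠿⠒⣾⠒⠒⠴⠒⠒
⠀⠀⠀⠀⣿⠴⠂⠒⠒⠒⠂⠒
⠀⠀⠀⠀⠂⠿⣿⣿⠒⠴⣿⠂
⠀⠀⠀⠀⣿⠴⠴⠿⠂⠂⠒⣿
⠿⠿⠿⠿⠿⠿⠿⠿⠿⠿⠿⠿
⠿⠿⠿⠿⠿⠿⠿⠿⠿⠿⠿⠿

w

⠀⠀⠀⠀⠀⠀⠀⠀⠀⠀⠀⠀
⠀⠀⠀⠀⠀⠀⠀⠀⠀⠀⠀⠀
⠀⠀⠀⠀⠀⠀⠀⠀⠀⠀⠀⠀
⠀⠀⠀⠀⠀⠒⣿⠴⠿⠒⠀⠀
⠀⠀⠀⠀⠿⠿⠴⠒⠒⠒⠒⠒
⠀⠀⠀⠀⣿⣿⠒⠂⠒⣿⣿⠒
⠀⠀⠀⠀⣿⠿⣾⠒⠒⠒⠴⠒
⠀⠀⠀⠀⠒⣿⠴⠂⠒⠒⠒⠂
⠀⠀⠀⠀⣿⠂⠿⣿⣿⠒⠴⣿
⠀⠀⠀⠀⠀⣿⠴⠴⠿⠂⠂⠒
⠿⠿⠿⠿⠿⠿⠿⠿⠿⠿⠿⠿
⠿⠿⠿⠿⠿⠿⠿⠿⠿⠿⠿⠿

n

⠀⠀⠀⠀⠀⠀⠀⠀⠀⠀⠀⠀
⠀⠀⠀⠀⠀⠀⠀⠀⠀⠀⠀⠀
⠀⠀⠀⠀⠀⠀⠀⠀⠀⠀⠀⠀
⠀⠀⠀⠀⠀⠀⠀⠀⠀⠀⠀⠀
⠀⠀⠀⠀⠂⠒⣿⠴⠿⠒⠀⠀
⠀⠀⠀⠀⠿⠿⠴⠒⠒⠒⠒⠒
⠀⠀⠀⠀⣿⣿⣾⠂⠒⣿⣿⠒
⠀⠀⠀⠀⣿⠿⠒⠒⠒⠒⠴⠒
⠀⠀⠀⠀⠒⣿⠴⠂⠒⠒⠒⠂
⠀⠀⠀⠀⣿⠂⠿⣿⣿⠒⠴⣿
⠀⠀⠀⠀⠀⣿⠴⠴⠿⠂⠂⠒
⠿⠿⠿⠿⠿⠿⠿⠿⠿⠿⠿⠿

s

⠀⠀⠀⠀⠀⠀⠀⠀⠀⠀⠀⠀
⠀⠀⠀⠀⠀⠀⠀⠀⠀⠀⠀⠀
⠀⠀⠀⠀⠀⠀⠀⠀⠀⠀⠀⠀
⠀⠀⠀⠀⠂⠒⣿⠴⠿⠒⠀⠀
⠀⠀⠀⠀⠿⠿⠴⠒⠒⠒⠒⠒
⠀⠀⠀⠀⣿⣿⠒⠂⠒⣿⣿⠒
⠀⠀⠀⠀⣿⠿⣾⠒⠒⠒⠴⠒
⠀⠀⠀⠀⠒⣿⠴⠂⠒⠒⠒⠂
⠀⠀⠀⠀⣿⠂⠿⣿⣿⠒⠴⣿
⠀⠀⠀⠀⠀⣿⠴⠴⠿⠂⠂⠒
⠿⠿⠿⠿⠿⠿⠿⠿⠿⠿⠿⠿
⠿⠿⠿⠿⠿⠿⠿⠿⠿⠿⠿⠿

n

⠀⠀⠀⠀⠀⠀⠀⠀⠀⠀⠀⠀
⠀⠀⠀⠀⠀⠀⠀⠀⠀⠀⠀⠀
⠀⠀⠀⠀⠀⠀⠀⠀⠀⠀⠀⠀
⠀⠀⠀⠀⠀⠀⠀⠀⠀⠀⠀⠀
⠀⠀⠀⠀⠂⠒⣿⠴⠿⠒⠀⠀
⠀⠀⠀⠀⠿⠿⠴⠒⠒⠒⠒⠒
⠀⠀⠀⠀⣿⣿⣾⠂⠒⣿⣿⠒
⠀⠀⠀⠀⣿⠿⠒⠒⠒⠒⠴⠒
⠀⠀⠀⠀⠒⣿⠴⠂⠒⠒⠒⠂
⠀⠀⠀⠀⣿⠂⠿⣿⣿⠒⠴⣿
⠀⠀⠀⠀⠀⣿⠴⠴⠿⠂⠂⠒
⠿⠿⠿⠿⠿⠿⠿⠿⠿⠿⠿⠿

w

⠀⠀⠀⠀⠀⠀⠀⠀⠀⠀⠀⠀
⠀⠀⠀⠀⠀⠀⠀⠀⠀⠀⠀⠀
⠀⠀⠀⠀⠀⠀⠀⠀⠀⠀⠀⠀
⠀⠀⠀⠀⠀⠀⠀⠀⠀⠀⠀⠀
⠀⠀⠀⠀⠂⠂⠒⣿⠴⠿⠒⠀
⠀⠀⠀⠀⠂⠿⠿⠴⠒⠒⠒⠒
⠀⠀⠀⠀⠒⣿⣾⠒⠂⠒⣿⣿
⠀⠀⠀⠀⣿⣿⠿⠒⠒⠒⠒⠴
⠀⠀⠀⠀⣿⠒⣿⠴⠂⠒⠒⠒
⠀⠀⠀⠀⠀⣿⠂⠿⣿⣿⠒⠴
⠀⠀⠀⠀⠀⠀⣿⠴⠴⠿⠂⠂
⠿⠿⠿⠿⠿⠿⠿⠿⠿⠿⠿⠿

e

⠀⠀⠀⠀⠀⠀⠀⠀⠀⠀⠀⠀
⠀⠀⠀⠀⠀⠀⠀⠀⠀⠀⠀⠀
⠀⠀⠀⠀⠀⠀⠀⠀⠀⠀⠀⠀
⠀⠀⠀⠀⠀⠀⠀⠀⠀⠀⠀⠀
⠀⠀⠀⠂⠂⠒⣿⠴⠿⠒⠀⠀
⠀⠀⠀⠂⠿⠿⠴⠒⠒⠒⠒⠒
⠀⠀⠀⠒⣿⣿⣾⠂⠒⣿⣿⠒
⠀⠀⠀⣿⣿⠿⠒⠒⠒⠒⠴⠒
⠀⠀⠀⣿⠒⣿⠴⠂⠒⠒⠒⠂
⠀⠀⠀⠀⣿⠂⠿⣿⣿⠒⠴⣿
⠀⠀⠀⠀⠀⣿⠴⠴⠿⠂⠂⠒
⠿⠿⠿⠿⠿⠿⠿⠿⠿⠿⠿⠿

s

⠀⠀⠀⠀⠀⠀⠀⠀⠀⠀⠀⠀
⠀⠀⠀⠀⠀⠀⠀⠀⠀⠀⠀⠀
⠀⠀⠀⠀⠀⠀⠀⠀⠀⠀⠀⠀
⠀⠀⠀⠂⠂⠒⣿⠴⠿⠒⠀⠀
⠀⠀⠀⠂⠿⠿⠴⠒⠒⠒⠒⠒
⠀⠀⠀⠒⣿⣿⠒⠂⠒⣿⣿⠒
⠀⠀⠀⣿⣿⠿⣾⠒⠒⠒⠴⠒
⠀⠀⠀⣿⠒⣿⠴⠂⠒⠒⠒⠂
⠀⠀⠀⠀⣿⠂⠿⣿⣿⠒⠴⣿
⠀⠀⠀⠀⠀⣿⠴⠴⠿⠂⠂⠒
⠿⠿⠿⠿⠿⠿⠿⠿⠿⠿⠿⠿
⠿⠿⠿⠿⠿⠿⠿⠿⠿⠿⠿⠿

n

⠀⠀⠀⠀⠀⠀⠀⠀⠀⠀⠀⠀
⠀⠀⠀⠀⠀⠀⠀⠀⠀⠀⠀⠀
⠀⠀⠀⠀⠀⠀⠀⠀⠀⠀⠀⠀
⠀⠀⠀⠀⠀⠀⠀⠀⠀⠀⠀⠀
⠀⠀⠀⠂⠂⠒⣿⠴⠿⠒⠀⠀
⠀⠀⠀⠂⠿⠿⠴⠒⠒⠒⠒⠒
⠀⠀⠀⠒⣿⣿⣾⠂⠒⣿⣿⠒
⠀⠀⠀⣿⣿⠿⠒⠒⠒⠒⠴⠒
⠀⠀⠀⣿⠒⣿⠴⠂⠒⠒⠒⠂
⠀⠀⠀⠀⣿⠂⠿⣿⣿⠒⠴⣿
⠀⠀⠀⠀⠀⣿⠴⠴⠿⠂⠂⠒
⠿⠿⠿⠿⠿⠿⠿⠿⠿⠿⠿⠿

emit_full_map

⠂⠂⠒⣿⠴⠿⠒⠀⠀⠀⠀⠀
⠂⠿⠿⠴⠒⠒⠒⠒⠒⠀⠀⠀
⠒⣿⣿⣾⠂⠒⣿⣿⠒⠂⠒⠿
⣿⣿⠿⠒⠒⠒⠒⠴⠒⠒⠴⠴
⣿⠒⣿⠴⠂⠒⠒⠒⠂⠒⠿⠒
⠀⣿⠂⠿⣿⣿⠒⠴⣿⠂⠴⠒
⠀⠀⣿⠴⠴⠿⠂⠂⠒⣿⠂⣿

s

⠀⠀⠀⠀⠀⠀⠀⠀⠀⠀⠀⠀
⠀⠀⠀⠀⠀⠀⠀⠀⠀⠀⠀⠀
⠀⠀⠀⠀⠀⠀⠀⠀⠀⠀⠀⠀
⠀⠀⠀⠂⠂⠒⣿⠴⠿⠒⠀⠀
⠀⠀⠀⠂⠿⠿⠴⠒⠒⠒⠒⠒
⠀⠀⠀⠒⣿⣿⠒⠂⠒⣿⣿⠒
⠀⠀⠀⣿⣿⠿⣾⠒⠒⠒⠴⠒
⠀⠀⠀⣿⠒⣿⠴⠂⠒⠒⠒⠂
⠀⠀⠀⠀⣿⠂⠿⣿⣿⠒⠴⣿
⠀⠀⠀⠀⠀⣿⠴⠴⠿⠂⠂⠒
⠿⠿⠿⠿⠿⠿⠿⠿⠿⠿⠿⠿
⠿⠿⠿⠿⠿⠿⠿⠿⠿⠿⠿⠿

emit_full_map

⠂⠂⠒⣿⠴⠿⠒⠀⠀⠀⠀⠀
⠂⠿⠿⠴⠒⠒⠒⠒⠒⠀⠀⠀
⠒⣿⣿⠒⠂⠒⣿⣿⠒⠂⠒⠿
⣿⣿⠿⣾⠒⠒⠒⠴⠒⠒⠴⠴
⣿⠒⣿⠴⠂⠒⠒⠒⠂⠒⠿⠒
⠀⣿⠂⠿⣿⣿⠒⠴⣿⠂⠴⠒
⠀⠀⣿⠴⠴⠿⠂⠂⠒⣿⠂⣿


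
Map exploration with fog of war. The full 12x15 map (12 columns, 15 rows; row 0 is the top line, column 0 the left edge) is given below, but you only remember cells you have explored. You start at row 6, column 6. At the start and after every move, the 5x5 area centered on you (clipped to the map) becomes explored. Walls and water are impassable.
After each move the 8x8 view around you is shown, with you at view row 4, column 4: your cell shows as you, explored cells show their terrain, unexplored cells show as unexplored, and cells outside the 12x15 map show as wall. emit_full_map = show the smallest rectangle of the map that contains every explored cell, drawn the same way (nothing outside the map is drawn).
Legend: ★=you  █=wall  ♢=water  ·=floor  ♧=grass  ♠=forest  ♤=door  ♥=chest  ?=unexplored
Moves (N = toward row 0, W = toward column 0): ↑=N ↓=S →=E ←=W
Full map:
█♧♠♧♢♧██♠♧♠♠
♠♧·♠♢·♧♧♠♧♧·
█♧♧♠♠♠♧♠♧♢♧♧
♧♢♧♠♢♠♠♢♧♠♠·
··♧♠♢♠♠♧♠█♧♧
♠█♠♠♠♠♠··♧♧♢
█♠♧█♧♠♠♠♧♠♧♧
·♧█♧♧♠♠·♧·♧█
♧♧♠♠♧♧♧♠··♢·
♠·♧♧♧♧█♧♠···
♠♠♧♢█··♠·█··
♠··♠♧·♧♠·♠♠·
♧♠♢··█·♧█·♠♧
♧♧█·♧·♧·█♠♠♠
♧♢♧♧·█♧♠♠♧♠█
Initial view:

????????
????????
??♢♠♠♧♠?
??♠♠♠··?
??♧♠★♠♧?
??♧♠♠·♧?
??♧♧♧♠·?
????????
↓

????????
??♢♠♠♧♠?
??♠♠♠··?
??♧♠♠♠♧?
??♧♠★·♧?
??♧♧♧♠·?
??♧♧█♧♠?
????????

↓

??♢♠♠♧♠?
??♠♠♠··?
??♧♠♠♠♧?
??♧♠♠·♧?
??♧♧★♠·?
??♧♧█♧♠?
??█··♠·?
????????

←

???♢♠♠♧♠
???♠♠♠··
??█♧♠♠♠♧
??♧♧♠♠·♧
??♠♧★♧♠·
??♧♧♧█♧♠
??♢█··♠·
????????

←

????♢♠♠♧
????♠♠♠·
??♧█♧♠♠♠
??█♧♧♠♠·
??♠♠★♧♧♠
??♧♧♧♧█♧
??♧♢█··♠
????????

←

█????♢♠♠
█????♠♠♠
█?♠♧█♧♠♠
█?♧█♧♧♠♠
█?♧♠★♧♧♧
█?·♧♧♧♧█
█?♠♧♢█··
█???????

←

██????♢♠
██????♠♠
███♠♧█♧♠
██·♧█♧♧♠
██♧♧★♠♧♧
██♠·♧♧♧♧
██♠♠♧♢█·
██??????

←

███????♢
███????♠
████♠♧█♧
███·♧█♧♧
███♧★♠♠♧
███♠·♧♧♧
███♠♠♧♢█
███?????

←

████????
████????
█████♠♧█
████·♧█♧
████★♧♠♠
████♠·♧♧
████♠♠♧♢
████????

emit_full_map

????♢♠♠♧♠
????♠♠♠··
█♠♧█♧♠♠♠♧
·♧█♧♧♠♠·♧
★♧♠♠♧♧♧♠·
♠·♧♧♧♧█♧♠
♠♠♧♢█··♠·


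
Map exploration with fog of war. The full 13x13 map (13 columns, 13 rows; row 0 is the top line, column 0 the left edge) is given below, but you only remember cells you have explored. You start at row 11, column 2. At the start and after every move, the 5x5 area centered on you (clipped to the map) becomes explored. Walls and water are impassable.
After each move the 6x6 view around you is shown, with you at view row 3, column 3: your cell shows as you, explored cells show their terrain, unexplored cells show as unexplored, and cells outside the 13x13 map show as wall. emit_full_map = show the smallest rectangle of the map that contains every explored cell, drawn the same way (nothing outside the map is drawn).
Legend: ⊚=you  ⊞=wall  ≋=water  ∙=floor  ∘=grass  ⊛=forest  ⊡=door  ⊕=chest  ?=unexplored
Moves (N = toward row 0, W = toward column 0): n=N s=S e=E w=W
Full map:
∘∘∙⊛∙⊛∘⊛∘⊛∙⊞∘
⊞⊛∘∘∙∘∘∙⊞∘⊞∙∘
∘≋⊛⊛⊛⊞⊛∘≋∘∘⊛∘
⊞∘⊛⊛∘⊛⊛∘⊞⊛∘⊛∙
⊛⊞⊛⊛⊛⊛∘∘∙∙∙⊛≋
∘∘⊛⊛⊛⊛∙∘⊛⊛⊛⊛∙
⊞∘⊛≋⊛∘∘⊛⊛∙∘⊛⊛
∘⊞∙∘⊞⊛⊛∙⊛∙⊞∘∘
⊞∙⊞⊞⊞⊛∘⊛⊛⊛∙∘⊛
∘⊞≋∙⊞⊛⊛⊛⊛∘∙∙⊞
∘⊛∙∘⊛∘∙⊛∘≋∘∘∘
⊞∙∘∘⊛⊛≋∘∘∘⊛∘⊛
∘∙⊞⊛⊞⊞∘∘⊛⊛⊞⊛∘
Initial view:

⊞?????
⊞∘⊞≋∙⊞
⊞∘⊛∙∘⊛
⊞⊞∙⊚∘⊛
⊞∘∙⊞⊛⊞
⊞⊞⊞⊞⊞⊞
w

⊞⊞????
⊞⊞∘⊞≋∙
⊞⊞∘⊛∙∘
⊞⊞⊞⊚∘∘
⊞⊞∘∙⊞⊛
⊞⊞⊞⊞⊞⊞

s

⊞⊞∘⊞≋∙
⊞⊞∘⊛∙∘
⊞⊞⊞∙∘∘
⊞⊞∘⊚⊞⊛
⊞⊞⊞⊞⊞⊞
⊞⊞⊞⊞⊞⊞

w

⊞⊞⊞∘⊞≋
⊞⊞⊞∘⊛∙
⊞⊞⊞⊞∙∘
⊞⊞⊞⊚∙⊞
⊞⊞⊞⊞⊞⊞
⊞⊞⊞⊞⊞⊞

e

⊞⊞∘⊞≋∙
⊞⊞∘⊛∙∘
⊞⊞⊞∙∘∘
⊞⊞∘⊚⊞⊛
⊞⊞⊞⊞⊞⊞
⊞⊞⊞⊞⊞⊞

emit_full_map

∘⊞≋∙⊞
∘⊛∙∘⊛
⊞∙∘∘⊛
∘⊚⊞⊛⊞

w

⊞⊞⊞∘⊞≋
⊞⊞⊞∘⊛∙
⊞⊞⊞⊞∙∘
⊞⊞⊞⊚∙⊞
⊞⊞⊞⊞⊞⊞
⊞⊞⊞⊞⊞⊞


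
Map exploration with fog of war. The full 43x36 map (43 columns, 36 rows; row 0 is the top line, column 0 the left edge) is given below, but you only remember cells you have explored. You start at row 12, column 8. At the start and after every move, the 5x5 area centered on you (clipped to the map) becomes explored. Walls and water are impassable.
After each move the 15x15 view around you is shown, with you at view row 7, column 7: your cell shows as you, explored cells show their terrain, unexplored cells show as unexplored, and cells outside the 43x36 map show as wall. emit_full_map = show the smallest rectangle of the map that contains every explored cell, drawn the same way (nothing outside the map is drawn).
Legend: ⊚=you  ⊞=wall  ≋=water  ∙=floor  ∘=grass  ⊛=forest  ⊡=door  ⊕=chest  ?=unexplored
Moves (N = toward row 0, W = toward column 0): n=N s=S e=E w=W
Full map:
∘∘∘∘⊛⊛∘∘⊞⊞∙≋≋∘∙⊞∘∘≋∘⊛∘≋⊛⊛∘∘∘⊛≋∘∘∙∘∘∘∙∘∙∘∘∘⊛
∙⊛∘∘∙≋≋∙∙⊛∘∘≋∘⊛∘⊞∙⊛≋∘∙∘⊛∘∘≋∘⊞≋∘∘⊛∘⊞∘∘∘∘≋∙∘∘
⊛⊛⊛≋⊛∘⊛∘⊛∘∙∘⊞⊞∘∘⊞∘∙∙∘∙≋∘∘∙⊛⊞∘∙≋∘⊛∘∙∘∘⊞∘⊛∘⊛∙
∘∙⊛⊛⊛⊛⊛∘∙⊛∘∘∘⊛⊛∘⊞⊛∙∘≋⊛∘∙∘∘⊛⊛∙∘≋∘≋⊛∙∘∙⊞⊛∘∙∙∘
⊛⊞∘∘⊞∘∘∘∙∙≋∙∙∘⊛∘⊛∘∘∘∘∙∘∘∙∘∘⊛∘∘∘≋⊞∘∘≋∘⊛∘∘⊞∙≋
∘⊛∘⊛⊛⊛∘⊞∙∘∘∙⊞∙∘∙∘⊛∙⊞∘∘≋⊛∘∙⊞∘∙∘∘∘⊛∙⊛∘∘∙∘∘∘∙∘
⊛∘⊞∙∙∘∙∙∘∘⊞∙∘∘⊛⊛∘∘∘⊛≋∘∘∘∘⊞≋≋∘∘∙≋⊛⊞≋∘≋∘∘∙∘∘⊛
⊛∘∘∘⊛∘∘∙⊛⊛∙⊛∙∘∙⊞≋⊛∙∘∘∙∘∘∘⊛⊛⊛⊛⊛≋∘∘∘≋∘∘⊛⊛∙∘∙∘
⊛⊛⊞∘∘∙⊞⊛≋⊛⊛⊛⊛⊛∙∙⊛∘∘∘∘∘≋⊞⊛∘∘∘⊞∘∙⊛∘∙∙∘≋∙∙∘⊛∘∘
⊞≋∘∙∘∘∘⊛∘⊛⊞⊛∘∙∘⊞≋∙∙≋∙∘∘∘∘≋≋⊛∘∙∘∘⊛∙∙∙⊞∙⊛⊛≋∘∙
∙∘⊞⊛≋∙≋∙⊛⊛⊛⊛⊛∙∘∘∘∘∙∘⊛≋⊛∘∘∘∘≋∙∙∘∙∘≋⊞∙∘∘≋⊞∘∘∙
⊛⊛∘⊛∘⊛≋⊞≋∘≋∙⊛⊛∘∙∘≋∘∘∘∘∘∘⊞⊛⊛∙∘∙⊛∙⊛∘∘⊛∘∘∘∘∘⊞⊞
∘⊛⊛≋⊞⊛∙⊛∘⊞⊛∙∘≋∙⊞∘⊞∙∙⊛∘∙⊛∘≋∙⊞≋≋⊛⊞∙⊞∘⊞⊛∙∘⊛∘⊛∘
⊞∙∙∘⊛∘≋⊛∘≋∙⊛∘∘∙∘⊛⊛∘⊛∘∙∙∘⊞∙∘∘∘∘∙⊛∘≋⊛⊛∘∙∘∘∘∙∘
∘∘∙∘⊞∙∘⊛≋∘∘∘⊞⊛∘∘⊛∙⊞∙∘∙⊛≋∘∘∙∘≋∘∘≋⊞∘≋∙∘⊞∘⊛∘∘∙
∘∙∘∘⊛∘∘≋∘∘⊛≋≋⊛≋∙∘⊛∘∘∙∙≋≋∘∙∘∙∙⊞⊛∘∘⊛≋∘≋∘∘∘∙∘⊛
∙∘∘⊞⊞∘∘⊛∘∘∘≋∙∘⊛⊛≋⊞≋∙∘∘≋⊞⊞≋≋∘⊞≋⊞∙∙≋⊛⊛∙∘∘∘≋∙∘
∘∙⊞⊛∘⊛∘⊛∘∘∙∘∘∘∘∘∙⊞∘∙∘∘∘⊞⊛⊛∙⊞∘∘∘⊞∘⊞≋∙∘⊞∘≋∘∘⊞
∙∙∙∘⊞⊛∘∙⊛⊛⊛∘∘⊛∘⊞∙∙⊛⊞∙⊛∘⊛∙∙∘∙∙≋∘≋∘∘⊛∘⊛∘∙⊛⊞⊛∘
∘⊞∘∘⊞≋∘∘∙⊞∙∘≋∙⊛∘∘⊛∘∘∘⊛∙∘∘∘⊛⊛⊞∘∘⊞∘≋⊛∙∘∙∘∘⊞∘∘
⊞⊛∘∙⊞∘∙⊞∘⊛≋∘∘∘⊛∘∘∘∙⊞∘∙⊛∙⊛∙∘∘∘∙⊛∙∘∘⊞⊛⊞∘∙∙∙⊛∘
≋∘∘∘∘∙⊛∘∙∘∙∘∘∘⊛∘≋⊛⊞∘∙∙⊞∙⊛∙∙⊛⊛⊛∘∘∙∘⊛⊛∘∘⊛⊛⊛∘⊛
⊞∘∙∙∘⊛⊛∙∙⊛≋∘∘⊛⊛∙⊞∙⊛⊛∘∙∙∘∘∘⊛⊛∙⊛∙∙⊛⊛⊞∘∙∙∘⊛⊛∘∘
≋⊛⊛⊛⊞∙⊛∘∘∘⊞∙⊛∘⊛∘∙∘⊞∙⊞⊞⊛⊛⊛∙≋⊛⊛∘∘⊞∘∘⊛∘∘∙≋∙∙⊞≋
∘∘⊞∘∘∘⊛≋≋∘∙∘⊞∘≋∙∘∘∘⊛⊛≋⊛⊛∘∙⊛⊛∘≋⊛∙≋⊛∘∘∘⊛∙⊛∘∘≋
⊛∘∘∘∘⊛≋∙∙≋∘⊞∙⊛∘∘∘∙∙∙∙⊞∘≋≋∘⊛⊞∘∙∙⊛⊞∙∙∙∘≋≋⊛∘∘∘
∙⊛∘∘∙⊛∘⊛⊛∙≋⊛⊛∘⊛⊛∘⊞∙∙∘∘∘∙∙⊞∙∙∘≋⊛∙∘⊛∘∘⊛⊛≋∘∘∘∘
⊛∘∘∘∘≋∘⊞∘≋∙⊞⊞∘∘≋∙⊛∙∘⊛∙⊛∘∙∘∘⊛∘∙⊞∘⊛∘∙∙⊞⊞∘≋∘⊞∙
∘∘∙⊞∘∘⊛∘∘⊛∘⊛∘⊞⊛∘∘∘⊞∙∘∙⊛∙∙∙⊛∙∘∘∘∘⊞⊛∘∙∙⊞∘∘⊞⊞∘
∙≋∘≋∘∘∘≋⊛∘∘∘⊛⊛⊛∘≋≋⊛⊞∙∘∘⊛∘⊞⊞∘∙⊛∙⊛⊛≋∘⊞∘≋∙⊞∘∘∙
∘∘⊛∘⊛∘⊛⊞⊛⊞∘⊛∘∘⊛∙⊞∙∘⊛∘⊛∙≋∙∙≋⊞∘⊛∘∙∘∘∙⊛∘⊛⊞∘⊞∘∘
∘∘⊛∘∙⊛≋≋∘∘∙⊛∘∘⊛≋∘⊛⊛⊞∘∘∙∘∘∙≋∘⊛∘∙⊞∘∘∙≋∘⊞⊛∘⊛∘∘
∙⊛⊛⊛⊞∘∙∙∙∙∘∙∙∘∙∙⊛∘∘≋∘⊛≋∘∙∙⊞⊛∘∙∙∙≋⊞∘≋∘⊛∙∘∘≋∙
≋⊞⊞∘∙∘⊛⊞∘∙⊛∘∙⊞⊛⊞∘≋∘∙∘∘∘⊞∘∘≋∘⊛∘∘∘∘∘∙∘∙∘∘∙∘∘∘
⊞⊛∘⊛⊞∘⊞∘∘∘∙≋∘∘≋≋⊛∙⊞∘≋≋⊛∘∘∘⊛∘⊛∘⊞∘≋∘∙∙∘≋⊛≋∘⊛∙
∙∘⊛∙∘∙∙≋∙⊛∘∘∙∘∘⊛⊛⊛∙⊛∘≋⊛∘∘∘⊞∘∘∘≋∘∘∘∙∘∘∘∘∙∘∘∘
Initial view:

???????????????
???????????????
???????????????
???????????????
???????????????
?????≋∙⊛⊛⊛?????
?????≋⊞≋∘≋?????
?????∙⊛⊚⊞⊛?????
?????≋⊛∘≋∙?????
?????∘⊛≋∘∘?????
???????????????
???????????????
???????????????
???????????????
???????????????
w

???????????????
???????????????
???????????????
???????????????
???????????????
?????∙≋∙⊛⊛⊛????
?????⊛≋⊞≋∘≋????
?????⊛∙⊚∘⊞⊛????
?????∘≋⊛∘≋∙????
?????∙∘⊛≋∘∘????
???????????????
???????????????
???????????????
???????????????
???????????????

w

⊞??????????????
⊞??????????????
⊞??????????????
⊞??????????????
⊞??????????????
⊞????≋∙≋∙⊛⊛⊛???
⊞????∘⊛≋⊞≋∘≋???
⊞????⊞⊛⊚⊛∘⊞⊛???
⊞????⊛∘≋⊛∘≋∙???
⊞????⊞∙∘⊛≋∘∘???
⊞??????????????
⊞??????????????
⊞??????????????
⊞??????????????
⊞??????????????

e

???????????????
???????????????
???????????????
???????????????
???????????????
????≋∙≋∙⊛⊛⊛????
????∘⊛≋⊞≋∘≋????
????⊞⊛∙⊚∘⊞⊛????
????⊛∘≋⊛∘≋∙????
????⊞∙∘⊛≋∘∘????
???????????????
???????????????
???????????????
???????????????
???????????????

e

???????????????
???????????????
???????????????
???????????????
???????????????
???≋∙≋∙⊛⊛⊛?????
???∘⊛≋⊞≋∘≋?????
???⊞⊛∙⊛⊚⊞⊛?????
???⊛∘≋⊛∘≋∙?????
???⊞∙∘⊛≋∘∘?????
???????????????
???????????????
???????????????
???????????????
???????????????

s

???????????????
???????????????
???????????????
???????????????
???≋∙≋∙⊛⊛⊛?????
???∘⊛≋⊞≋∘≋?????
???⊞⊛∙⊛∘⊞⊛?????
???⊛∘≋⊛⊚≋∙?????
???⊞∙∘⊛≋∘∘?????
?????∘≋∘∘⊛?????
???????????????
???????????????
???????????????
???????????????
???????????????

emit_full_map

≋∙≋∙⊛⊛⊛
∘⊛≋⊞≋∘≋
⊞⊛∙⊛∘⊞⊛
⊛∘≋⊛⊚≋∙
⊞∙∘⊛≋∘∘
??∘≋∘∘⊛

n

???????????????
???????????????
???????????????
???????????????
???????????????
???≋∙≋∙⊛⊛⊛?????
???∘⊛≋⊞≋∘≋?????
???⊞⊛∙⊛⊚⊞⊛?????
???⊛∘≋⊛∘≋∙?????
???⊞∙∘⊛≋∘∘?????
?????∘≋∘∘⊛?????
???????????????
???????????????
???????????????
???????????????

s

???????????????
???????????????
???????????????
???????????????
???≋∙≋∙⊛⊛⊛?????
???∘⊛≋⊞≋∘≋?????
???⊞⊛∙⊛∘⊞⊛?????
???⊛∘≋⊛⊚≋∙?????
???⊞∙∘⊛≋∘∘?????
?????∘≋∘∘⊛?????
???????????????
???????????????
???????????????
???????????????
???????????????

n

???????????????
???????????????
???????????????
???????????????
???????????????
???≋∙≋∙⊛⊛⊛?????
???∘⊛≋⊞≋∘≋?????
???⊞⊛∙⊛⊚⊞⊛?????
???⊛∘≋⊛∘≋∙?????
???⊞∙∘⊛≋∘∘?????
?????∘≋∘∘⊛?????
???????????????
???????????????
???????????????
???????????????


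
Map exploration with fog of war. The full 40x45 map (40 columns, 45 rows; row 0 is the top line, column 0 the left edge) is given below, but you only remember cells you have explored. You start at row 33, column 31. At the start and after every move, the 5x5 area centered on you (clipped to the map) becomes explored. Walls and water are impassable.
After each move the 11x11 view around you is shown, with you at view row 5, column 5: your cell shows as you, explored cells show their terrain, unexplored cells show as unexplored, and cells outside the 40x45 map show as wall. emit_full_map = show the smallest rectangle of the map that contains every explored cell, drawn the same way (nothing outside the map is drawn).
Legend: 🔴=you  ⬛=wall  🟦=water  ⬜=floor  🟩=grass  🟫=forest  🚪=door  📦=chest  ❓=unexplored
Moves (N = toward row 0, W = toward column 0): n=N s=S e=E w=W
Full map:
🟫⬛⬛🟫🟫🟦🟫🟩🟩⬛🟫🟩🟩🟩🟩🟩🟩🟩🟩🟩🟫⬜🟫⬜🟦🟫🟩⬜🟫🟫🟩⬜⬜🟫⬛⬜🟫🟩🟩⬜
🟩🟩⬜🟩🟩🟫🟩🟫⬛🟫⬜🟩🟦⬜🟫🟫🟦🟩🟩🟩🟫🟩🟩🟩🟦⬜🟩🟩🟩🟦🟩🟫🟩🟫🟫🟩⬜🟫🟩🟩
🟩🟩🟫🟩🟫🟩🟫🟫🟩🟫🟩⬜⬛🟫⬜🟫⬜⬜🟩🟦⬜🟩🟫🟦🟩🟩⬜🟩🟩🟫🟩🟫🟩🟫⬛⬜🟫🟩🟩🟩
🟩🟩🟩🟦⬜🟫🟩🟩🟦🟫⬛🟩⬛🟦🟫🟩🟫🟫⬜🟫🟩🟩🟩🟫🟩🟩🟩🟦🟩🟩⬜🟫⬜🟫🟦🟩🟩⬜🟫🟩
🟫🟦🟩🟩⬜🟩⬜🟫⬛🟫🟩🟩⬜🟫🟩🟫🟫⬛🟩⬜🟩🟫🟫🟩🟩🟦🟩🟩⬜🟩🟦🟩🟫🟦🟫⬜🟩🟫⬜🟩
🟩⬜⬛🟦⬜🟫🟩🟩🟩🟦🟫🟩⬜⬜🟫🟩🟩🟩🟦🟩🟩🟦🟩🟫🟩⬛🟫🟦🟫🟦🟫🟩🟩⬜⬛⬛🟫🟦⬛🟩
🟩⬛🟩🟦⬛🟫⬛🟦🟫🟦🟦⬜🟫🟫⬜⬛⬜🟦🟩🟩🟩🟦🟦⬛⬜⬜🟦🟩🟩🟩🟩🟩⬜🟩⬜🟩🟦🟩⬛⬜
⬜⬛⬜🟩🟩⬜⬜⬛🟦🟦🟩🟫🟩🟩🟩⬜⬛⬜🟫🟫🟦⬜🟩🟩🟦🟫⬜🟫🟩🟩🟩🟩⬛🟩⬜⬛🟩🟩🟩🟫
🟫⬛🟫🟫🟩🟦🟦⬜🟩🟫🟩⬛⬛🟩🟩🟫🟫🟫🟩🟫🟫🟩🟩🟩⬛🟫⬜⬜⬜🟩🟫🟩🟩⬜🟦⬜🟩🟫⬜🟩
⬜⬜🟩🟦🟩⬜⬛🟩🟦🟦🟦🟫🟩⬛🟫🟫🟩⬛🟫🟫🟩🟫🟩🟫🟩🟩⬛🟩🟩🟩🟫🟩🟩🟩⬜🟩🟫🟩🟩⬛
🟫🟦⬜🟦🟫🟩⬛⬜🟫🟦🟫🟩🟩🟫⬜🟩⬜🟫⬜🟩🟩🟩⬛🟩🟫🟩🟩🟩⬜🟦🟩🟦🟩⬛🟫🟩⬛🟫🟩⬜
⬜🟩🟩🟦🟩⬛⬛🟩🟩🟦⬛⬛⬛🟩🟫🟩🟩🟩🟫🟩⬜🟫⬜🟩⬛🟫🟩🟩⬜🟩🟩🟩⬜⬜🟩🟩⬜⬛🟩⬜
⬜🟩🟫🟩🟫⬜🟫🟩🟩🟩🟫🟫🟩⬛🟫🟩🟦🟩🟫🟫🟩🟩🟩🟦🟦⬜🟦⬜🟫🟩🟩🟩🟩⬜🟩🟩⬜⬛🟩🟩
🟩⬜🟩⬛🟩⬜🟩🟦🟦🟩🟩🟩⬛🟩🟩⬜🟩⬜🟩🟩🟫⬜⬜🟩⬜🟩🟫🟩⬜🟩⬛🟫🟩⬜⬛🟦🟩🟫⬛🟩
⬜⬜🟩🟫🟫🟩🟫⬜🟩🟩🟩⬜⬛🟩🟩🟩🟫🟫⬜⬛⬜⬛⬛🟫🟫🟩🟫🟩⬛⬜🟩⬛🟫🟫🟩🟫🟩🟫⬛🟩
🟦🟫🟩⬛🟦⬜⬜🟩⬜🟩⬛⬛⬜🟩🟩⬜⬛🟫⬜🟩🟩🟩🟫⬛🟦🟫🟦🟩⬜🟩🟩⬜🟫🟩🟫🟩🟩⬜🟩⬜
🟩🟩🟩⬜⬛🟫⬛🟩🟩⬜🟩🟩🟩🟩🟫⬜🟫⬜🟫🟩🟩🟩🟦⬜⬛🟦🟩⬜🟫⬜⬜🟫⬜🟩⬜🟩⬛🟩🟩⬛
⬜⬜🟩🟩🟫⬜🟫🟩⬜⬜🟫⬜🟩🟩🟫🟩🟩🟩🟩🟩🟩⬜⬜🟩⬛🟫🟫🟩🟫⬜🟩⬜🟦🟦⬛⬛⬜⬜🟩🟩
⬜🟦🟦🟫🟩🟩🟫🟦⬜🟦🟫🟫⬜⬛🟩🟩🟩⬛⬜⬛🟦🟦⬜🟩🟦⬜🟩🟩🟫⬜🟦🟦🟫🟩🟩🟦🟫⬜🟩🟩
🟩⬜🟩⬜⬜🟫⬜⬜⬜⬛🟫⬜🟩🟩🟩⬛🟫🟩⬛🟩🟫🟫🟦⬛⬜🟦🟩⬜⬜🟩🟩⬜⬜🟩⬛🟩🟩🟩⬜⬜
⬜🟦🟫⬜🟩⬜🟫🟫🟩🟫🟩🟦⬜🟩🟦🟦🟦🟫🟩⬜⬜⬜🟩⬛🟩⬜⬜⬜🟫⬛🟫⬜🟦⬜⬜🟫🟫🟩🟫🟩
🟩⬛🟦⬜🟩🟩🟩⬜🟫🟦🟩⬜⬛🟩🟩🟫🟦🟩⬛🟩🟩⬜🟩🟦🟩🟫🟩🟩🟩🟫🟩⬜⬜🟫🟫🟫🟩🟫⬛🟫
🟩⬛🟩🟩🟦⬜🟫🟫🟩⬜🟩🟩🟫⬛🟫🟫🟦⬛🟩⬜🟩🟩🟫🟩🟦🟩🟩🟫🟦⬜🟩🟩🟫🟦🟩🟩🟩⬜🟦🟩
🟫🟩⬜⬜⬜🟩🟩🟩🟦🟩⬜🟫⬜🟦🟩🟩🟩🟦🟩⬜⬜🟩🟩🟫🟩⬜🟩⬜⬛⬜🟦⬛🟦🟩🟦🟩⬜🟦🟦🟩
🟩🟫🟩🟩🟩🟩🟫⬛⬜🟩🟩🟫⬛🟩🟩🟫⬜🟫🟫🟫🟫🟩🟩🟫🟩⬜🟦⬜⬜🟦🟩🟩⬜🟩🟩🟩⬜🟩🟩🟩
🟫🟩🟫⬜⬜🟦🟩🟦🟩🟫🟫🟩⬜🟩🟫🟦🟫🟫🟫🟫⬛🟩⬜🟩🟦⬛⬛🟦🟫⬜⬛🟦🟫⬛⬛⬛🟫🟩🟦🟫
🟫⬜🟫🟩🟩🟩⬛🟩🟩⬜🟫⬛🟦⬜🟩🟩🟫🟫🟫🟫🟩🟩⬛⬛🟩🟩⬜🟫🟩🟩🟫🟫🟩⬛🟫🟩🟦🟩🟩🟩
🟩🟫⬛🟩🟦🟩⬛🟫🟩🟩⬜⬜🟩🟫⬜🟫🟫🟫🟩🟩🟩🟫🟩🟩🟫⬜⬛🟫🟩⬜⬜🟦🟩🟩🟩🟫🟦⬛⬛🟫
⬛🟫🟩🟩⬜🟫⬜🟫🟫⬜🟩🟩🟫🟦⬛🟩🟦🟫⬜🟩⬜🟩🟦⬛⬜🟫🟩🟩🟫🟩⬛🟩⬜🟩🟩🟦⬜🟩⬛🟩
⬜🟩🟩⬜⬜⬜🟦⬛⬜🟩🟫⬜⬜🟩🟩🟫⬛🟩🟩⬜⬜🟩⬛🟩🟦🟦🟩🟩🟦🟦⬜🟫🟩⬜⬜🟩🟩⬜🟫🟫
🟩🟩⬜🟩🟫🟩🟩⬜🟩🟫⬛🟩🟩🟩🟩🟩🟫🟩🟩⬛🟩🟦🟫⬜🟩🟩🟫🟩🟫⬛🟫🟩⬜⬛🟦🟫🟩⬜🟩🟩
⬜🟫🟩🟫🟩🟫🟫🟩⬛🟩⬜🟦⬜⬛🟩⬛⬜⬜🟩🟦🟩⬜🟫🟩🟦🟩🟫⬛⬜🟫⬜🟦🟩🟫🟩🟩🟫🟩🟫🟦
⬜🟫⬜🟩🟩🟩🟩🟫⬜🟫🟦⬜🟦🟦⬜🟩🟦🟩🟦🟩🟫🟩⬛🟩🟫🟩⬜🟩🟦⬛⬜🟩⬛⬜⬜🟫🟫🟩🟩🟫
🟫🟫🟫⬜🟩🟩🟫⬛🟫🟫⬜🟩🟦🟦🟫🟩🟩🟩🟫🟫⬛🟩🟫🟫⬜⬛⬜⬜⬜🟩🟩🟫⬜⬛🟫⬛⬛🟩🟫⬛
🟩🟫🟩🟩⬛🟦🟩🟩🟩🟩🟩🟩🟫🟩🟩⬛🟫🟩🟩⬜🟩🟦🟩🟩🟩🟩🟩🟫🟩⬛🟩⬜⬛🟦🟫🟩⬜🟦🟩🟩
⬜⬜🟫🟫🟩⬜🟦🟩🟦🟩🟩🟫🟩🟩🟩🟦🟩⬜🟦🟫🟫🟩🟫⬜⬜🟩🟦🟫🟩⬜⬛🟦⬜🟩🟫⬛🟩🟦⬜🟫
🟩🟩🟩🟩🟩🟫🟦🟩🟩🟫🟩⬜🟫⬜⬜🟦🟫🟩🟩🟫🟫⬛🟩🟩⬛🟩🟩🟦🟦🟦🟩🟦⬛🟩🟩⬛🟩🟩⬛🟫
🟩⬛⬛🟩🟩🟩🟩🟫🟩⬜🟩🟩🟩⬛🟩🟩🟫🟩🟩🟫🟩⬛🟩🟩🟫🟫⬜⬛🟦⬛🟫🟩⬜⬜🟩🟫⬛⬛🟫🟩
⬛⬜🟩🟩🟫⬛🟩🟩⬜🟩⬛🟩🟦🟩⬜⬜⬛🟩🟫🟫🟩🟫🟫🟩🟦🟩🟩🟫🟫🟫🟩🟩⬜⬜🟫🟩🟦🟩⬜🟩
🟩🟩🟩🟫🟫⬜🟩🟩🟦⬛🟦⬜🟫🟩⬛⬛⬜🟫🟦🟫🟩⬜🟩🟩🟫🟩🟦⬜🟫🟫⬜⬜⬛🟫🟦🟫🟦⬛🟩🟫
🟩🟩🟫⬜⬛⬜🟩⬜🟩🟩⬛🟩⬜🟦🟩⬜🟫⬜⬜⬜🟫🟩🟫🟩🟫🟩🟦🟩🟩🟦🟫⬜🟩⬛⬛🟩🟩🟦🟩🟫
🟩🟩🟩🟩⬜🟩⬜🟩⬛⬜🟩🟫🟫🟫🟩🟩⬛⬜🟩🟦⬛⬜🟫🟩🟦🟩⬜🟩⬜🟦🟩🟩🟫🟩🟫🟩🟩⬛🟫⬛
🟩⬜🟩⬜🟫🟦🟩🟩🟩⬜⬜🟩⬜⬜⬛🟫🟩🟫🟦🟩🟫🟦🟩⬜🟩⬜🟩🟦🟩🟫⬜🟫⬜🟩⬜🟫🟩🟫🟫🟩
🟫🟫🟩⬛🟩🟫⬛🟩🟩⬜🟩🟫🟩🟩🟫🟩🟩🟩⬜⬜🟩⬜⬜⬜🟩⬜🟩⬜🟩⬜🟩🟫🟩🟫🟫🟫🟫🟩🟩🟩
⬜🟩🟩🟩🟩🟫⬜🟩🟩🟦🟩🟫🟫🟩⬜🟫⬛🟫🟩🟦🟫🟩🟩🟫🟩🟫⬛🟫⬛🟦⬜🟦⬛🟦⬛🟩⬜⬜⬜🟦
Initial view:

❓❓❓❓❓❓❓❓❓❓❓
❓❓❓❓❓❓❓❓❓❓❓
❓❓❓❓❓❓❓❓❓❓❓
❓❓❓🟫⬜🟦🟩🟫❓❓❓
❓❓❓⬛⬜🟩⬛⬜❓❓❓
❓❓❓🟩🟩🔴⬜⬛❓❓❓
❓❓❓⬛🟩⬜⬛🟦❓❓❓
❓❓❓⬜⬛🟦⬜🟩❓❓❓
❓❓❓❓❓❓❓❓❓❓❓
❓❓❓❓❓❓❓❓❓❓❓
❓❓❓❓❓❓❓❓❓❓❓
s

❓❓❓❓❓❓❓❓❓❓❓
❓❓❓❓❓❓❓❓❓❓❓
❓❓❓🟫⬜🟦🟩🟫❓❓❓
❓❓❓⬛⬜🟩⬛⬜❓❓❓
❓❓❓🟩🟩🟫⬜⬛❓❓❓
❓❓❓⬛🟩🔴⬛🟦❓❓❓
❓❓❓⬜⬛🟦⬜🟩❓❓❓
❓❓❓🟦🟩🟦⬛🟩❓❓❓
❓❓❓❓❓❓❓❓❓❓❓
❓❓❓❓❓❓❓❓❓❓❓
❓❓❓❓❓❓❓❓❓❓❓

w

❓❓❓❓❓❓❓❓❓❓❓
❓❓❓❓❓❓❓❓❓❓❓
❓❓❓❓🟫⬜🟦🟩🟫❓❓
❓❓❓🟦⬛⬜🟩⬛⬜❓❓
❓❓❓⬜🟩🟩🟫⬜⬛❓❓
❓❓❓🟩⬛🔴⬜⬛🟦❓❓
❓❓❓🟩⬜⬛🟦⬜🟩❓❓
❓❓❓🟦🟦🟩🟦⬛🟩❓❓
❓❓❓❓❓❓❓❓❓❓❓
❓❓❓❓❓❓❓❓❓❓❓
❓❓❓❓❓❓❓❓❓❓❓

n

❓❓❓❓❓❓❓❓❓❓❓
❓❓❓❓❓❓❓❓❓❓❓
❓❓❓❓❓❓❓❓❓❓❓
❓❓❓⬜🟫⬜🟦🟩🟫❓❓
❓❓❓🟦⬛⬜🟩⬛⬜❓❓
❓❓❓⬜🟩🔴🟫⬜⬛❓❓
❓❓❓🟩⬛🟩⬜⬛🟦❓❓
❓❓❓🟩⬜⬛🟦⬜🟩❓❓
❓❓❓🟦🟦🟩🟦⬛🟩❓❓
❓❓❓❓❓❓❓❓❓❓❓
❓❓❓❓❓❓❓❓❓❓❓

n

❓❓❓❓❓❓❓❓❓❓❓
❓❓❓❓❓❓❓❓❓❓❓
❓❓❓❓❓❓❓❓❓❓❓
❓❓❓🟫⬛🟫🟩⬜❓❓❓
❓❓❓⬜🟫⬜🟦🟩🟫❓❓
❓❓❓🟦⬛🔴🟩⬛⬜❓❓
❓❓❓⬜🟩🟩🟫⬜⬛❓❓
❓❓❓🟩⬛🟩⬜⬛🟦❓❓
❓❓❓🟩⬜⬛🟦⬜🟩❓❓
❓❓❓🟦🟦🟩🟦⬛🟩❓❓
❓❓❓❓❓❓❓❓❓❓❓

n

❓❓❓❓❓❓❓❓❓❓❓
❓❓❓❓❓❓❓❓❓❓❓
❓❓❓❓❓❓❓❓❓❓❓
❓❓❓🟦🟦⬜🟫🟩❓❓❓
❓❓❓🟫⬛🟫🟩⬜❓❓❓
❓❓❓⬜🟫🔴🟦🟩🟫❓❓
❓❓❓🟦⬛⬜🟩⬛⬜❓❓
❓❓❓⬜🟩🟩🟫⬜⬛❓❓
❓❓❓🟩⬛🟩⬜⬛🟦❓❓
❓❓❓🟩⬜⬛🟦⬜🟩❓❓
❓❓❓🟦🟦🟩🟦⬛🟩❓❓

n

❓❓❓❓❓❓❓❓❓❓❓
❓❓❓❓❓❓❓❓❓❓❓
❓❓❓❓❓❓❓❓❓❓❓
❓❓❓🟫🟩⬛🟩⬜❓❓❓
❓❓❓🟦🟦⬜🟫🟩❓❓❓
❓❓❓🟫⬛🔴🟩⬜❓❓❓
❓❓❓⬜🟫⬜🟦🟩🟫❓❓
❓❓❓🟦⬛⬜🟩⬛⬜❓❓
❓❓❓⬜🟩🟩🟫⬜⬛❓❓
❓❓❓🟩⬛🟩⬜⬛🟦❓❓
❓❓❓🟩⬜⬛🟦⬜🟩❓❓

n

❓❓❓❓❓❓❓❓❓❓❓
❓❓❓❓❓❓❓❓❓❓❓
❓❓❓❓❓❓❓❓❓❓❓
❓❓❓🟩⬜⬜🟦🟩❓❓❓
❓❓❓🟫🟩⬛🟩⬜❓❓❓
❓❓❓🟦🟦🔴🟫🟩❓❓❓
❓❓❓🟫⬛🟫🟩⬜❓❓❓
❓❓❓⬜🟫⬜🟦🟩🟫❓❓
❓❓❓🟦⬛⬜🟩⬛⬜❓❓
❓❓❓⬜🟩🟩🟫⬜⬛❓❓
❓❓❓🟩⬛🟩⬜⬛🟦❓❓

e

❓❓❓❓❓❓❓❓❓❓❓
❓❓❓❓❓❓❓❓❓❓❓
❓❓❓❓❓❓❓❓❓❓❓
❓❓🟩⬜⬜🟦🟩🟩❓❓❓
❓❓🟫🟩⬛🟩⬜🟩❓❓❓
❓❓🟦🟦⬜🔴🟩⬜❓❓❓
❓❓🟫⬛🟫🟩⬜⬛❓❓❓
❓❓⬜🟫⬜🟦🟩🟫❓❓❓
❓❓🟦⬛⬜🟩⬛⬜❓❓❓
❓❓⬜🟩🟩🟫⬜⬛❓❓❓
❓❓🟩⬛🟩⬜⬛🟦❓❓❓

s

❓❓❓❓❓❓❓❓❓❓❓
❓❓❓❓❓❓❓❓❓❓❓
❓❓🟩⬜⬜🟦🟩🟩❓❓❓
❓❓🟫🟩⬛🟩⬜🟩❓❓❓
❓❓🟦🟦⬜🟫🟩⬜❓❓❓
❓❓🟫⬛🟫🔴⬜⬛❓❓❓
❓❓⬜🟫⬜🟦🟩🟫❓❓❓
❓❓🟦⬛⬜🟩⬛⬜❓❓❓
❓❓⬜🟩🟩🟫⬜⬛❓❓❓
❓❓🟩⬛🟩⬜⬛🟦❓❓❓
❓❓🟩⬜⬛🟦⬜🟩❓❓❓

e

❓❓❓❓❓❓❓❓❓❓❓
❓❓❓❓❓❓❓❓❓❓❓
❓🟩⬜⬜🟦🟩🟩❓❓❓❓
❓🟫🟩⬛🟩⬜🟩🟩❓❓❓
❓🟦🟦⬜🟫🟩⬜⬜❓❓❓
❓🟫⬛🟫🟩🔴⬛🟦❓❓❓
❓⬜🟫⬜🟦🟩🟫🟩❓❓❓
❓🟦⬛⬜🟩⬛⬜⬜❓❓❓
❓⬜🟩🟩🟫⬜⬛❓❓❓❓
❓🟩⬛🟩⬜⬛🟦❓❓❓❓
❓🟩⬜⬛🟦⬜🟩❓❓❓❓

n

❓❓❓❓❓❓❓❓❓❓❓
❓❓❓❓❓❓❓❓❓❓❓
❓❓❓❓❓❓❓❓❓❓❓
❓🟩⬜⬜🟦🟩🟩🟩❓❓❓
❓🟫🟩⬛🟩⬜🟩🟩❓❓❓
❓🟦🟦⬜🟫🔴⬜⬜❓❓❓
❓🟫⬛🟫🟩⬜⬛🟦❓❓❓
❓⬜🟫⬜🟦🟩🟫🟩❓❓❓
❓🟦⬛⬜🟩⬛⬜⬜❓❓❓
❓⬜🟩🟩🟫⬜⬛❓❓❓❓
❓🟩⬛🟩⬜⬛🟦❓❓❓❓

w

❓❓❓❓❓❓❓❓❓❓❓
❓❓❓❓❓❓❓❓❓❓❓
❓❓❓❓❓❓❓❓❓❓❓
❓❓🟩⬜⬜🟦🟩🟩🟩❓❓
❓❓🟫🟩⬛🟩⬜🟩🟩❓❓
❓❓🟦🟦⬜🔴🟩⬜⬜❓❓
❓❓🟫⬛🟫🟩⬜⬛🟦❓❓
❓❓⬜🟫⬜🟦🟩🟫🟩❓❓
❓❓🟦⬛⬜🟩⬛⬜⬜❓❓
❓❓⬜🟩🟩🟫⬜⬛❓❓❓
❓❓🟩⬛🟩⬜⬛🟦❓❓❓

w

❓❓❓❓❓❓❓❓❓❓❓
❓❓❓❓❓❓❓❓❓❓❓
❓❓❓❓❓❓❓❓❓❓❓
❓❓❓🟩⬜⬜🟦🟩🟩🟩❓
❓❓❓🟫🟩⬛🟩⬜🟩🟩❓
❓❓❓🟦🟦🔴🟫🟩⬜⬜❓
❓❓❓🟫⬛🟫🟩⬜⬛🟦❓
❓❓❓⬜🟫⬜🟦🟩🟫🟩❓
❓❓❓🟦⬛⬜🟩⬛⬜⬜❓
❓❓❓⬜🟩🟩🟫⬜⬛❓❓
❓❓❓🟩⬛🟩⬜⬛🟦❓❓

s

❓❓❓❓❓❓❓❓❓❓❓
❓❓❓❓❓❓❓❓❓❓❓
❓❓❓🟩⬜⬜🟦🟩🟩🟩❓
❓❓❓🟫🟩⬛🟩⬜🟩🟩❓
❓❓❓🟦🟦⬜🟫🟩⬜⬜❓
❓❓❓🟫⬛🔴🟩⬜⬛🟦❓
❓❓❓⬜🟫⬜🟦🟩🟫🟩❓
❓❓❓🟦⬛⬜🟩⬛⬜⬜❓
❓❓❓⬜🟩🟩🟫⬜⬛❓❓
❓❓❓🟩⬛🟩⬜⬛🟦❓❓
❓❓❓🟩⬜⬛🟦⬜🟩❓❓

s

❓❓❓❓❓❓❓❓❓❓❓
❓❓❓🟩⬜⬜🟦🟩🟩🟩❓
❓❓❓🟫🟩⬛🟩⬜🟩🟩❓
❓❓❓🟦🟦⬜🟫🟩⬜⬜❓
❓❓❓🟫⬛🟫🟩⬜⬛🟦❓
❓❓❓⬜🟫🔴🟦🟩🟫🟩❓
❓❓❓🟦⬛⬜🟩⬛⬜⬜❓
❓❓❓⬜🟩🟩🟫⬜⬛❓❓
❓❓❓🟩⬛🟩⬜⬛🟦❓❓
❓❓❓🟩⬜⬛🟦⬜🟩❓❓
❓❓❓🟦🟦🟩🟦⬛🟩❓❓

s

❓❓❓🟩⬜⬜🟦🟩🟩🟩❓
❓❓❓🟫🟩⬛🟩⬜🟩🟩❓
❓❓❓🟦🟦⬜🟫🟩⬜⬜❓
❓❓❓🟫⬛🟫🟩⬜⬛🟦❓
❓❓❓⬜🟫⬜🟦🟩🟫🟩❓
❓❓❓🟦⬛🔴🟩⬛⬜⬜❓
❓❓❓⬜🟩🟩🟫⬜⬛❓❓
❓❓❓🟩⬛🟩⬜⬛🟦❓❓
❓❓❓🟩⬜⬛🟦⬜🟩❓❓
❓❓❓🟦🟦🟩🟦⬛🟩❓❓
❓❓❓❓❓❓❓❓❓❓❓

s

❓❓❓🟫🟩⬛🟩⬜🟩🟩❓
❓❓❓🟦🟦⬜🟫🟩⬜⬜❓
❓❓❓🟫⬛🟫🟩⬜⬛🟦❓
❓❓❓⬜🟫⬜🟦🟩🟫🟩❓
❓❓❓🟦⬛⬜🟩⬛⬜⬜❓
❓❓❓⬜🟩🔴🟫⬜⬛❓❓
❓❓❓🟩⬛🟩⬜⬛🟦❓❓
❓❓❓🟩⬜⬛🟦⬜🟩❓❓
❓❓❓🟦🟦🟩🟦⬛🟩❓❓
❓❓❓❓❓❓❓❓❓❓❓
❓❓❓❓❓❓❓❓❓❓❓

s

❓❓❓🟦🟦⬜🟫🟩⬜⬜❓
❓❓❓🟫⬛🟫🟩⬜⬛🟦❓
❓❓❓⬜🟫⬜🟦🟩🟫🟩❓
❓❓❓🟦⬛⬜🟩⬛⬜⬜❓
❓❓❓⬜🟩🟩🟫⬜⬛❓❓
❓❓❓🟩⬛🔴⬜⬛🟦❓❓
❓❓❓🟩⬜⬛🟦⬜🟩❓❓
❓❓❓🟦🟦🟩🟦⬛🟩❓❓
❓❓❓❓❓❓❓❓❓❓❓
❓❓❓❓❓❓❓❓❓❓❓
❓❓❓❓❓❓❓❓❓❓❓

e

❓❓🟦🟦⬜🟫🟩⬜⬜❓❓
❓❓🟫⬛🟫🟩⬜⬛🟦❓❓
❓❓⬜🟫⬜🟦🟩🟫🟩❓❓
❓❓🟦⬛⬜🟩⬛⬜⬜❓❓
❓❓⬜🟩🟩🟫⬜⬛❓❓❓
❓❓🟩⬛🟩🔴⬛🟦❓❓❓
❓❓🟩⬜⬛🟦⬜🟩❓❓❓
❓❓🟦🟦🟩🟦⬛🟩❓❓❓
❓❓❓❓❓❓❓❓❓❓❓
❓❓❓❓❓❓❓❓❓❓❓
❓❓❓❓❓❓❓❓❓❓❓

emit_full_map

🟩⬜⬜🟦🟩🟩🟩
🟫🟩⬛🟩⬜🟩🟩
🟦🟦⬜🟫🟩⬜⬜
🟫⬛🟫🟩⬜⬛🟦
⬜🟫⬜🟦🟩🟫🟩
🟦⬛⬜🟩⬛⬜⬜
⬜🟩🟩🟫⬜⬛❓
🟩⬛🟩🔴⬛🟦❓
🟩⬜⬛🟦⬜🟩❓
🟦🟦🟩🟦⬛🟩❓

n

❓❓🟫🟩⬛🟩⬜🟩🟩❓❓
❓❓🟦🟦⬜🟫🟩⬜⬜❓❓
❓❓🟫⬛🟫🟩⬜⬛🟦❓❓
❓❓⬜🟫⬜🟦🟩🟫🟩❓❓
❓❓🟦⬛⬜🟩⬛⬜⬜❓❓
❓❓⬜🟩🟩🔴⬜⬛❓❓❓
❓❓🟩⬛🟩⬜⬛🟦❓❓❓
❓❓🟩⬜⬛🟦⬜🟩❓❓❓
❓❓🟦🟦🟩🟦⬛🟩❓❓❓
❓❓❓❓❓❓❓❓❓❓❓
❓❓❓❓❓❓❓❓❓❓❓

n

❓❓🟩⬜⬜🟦🟩🟩🟩❓❓
❓❓🟫🟩⬛🟩⬜🟩🟩❓❓
❓❓🟦🟦⬜🟫🟩⬜⬜❓❓
❓❓🟫⬛🟫🟩⬜⬛🟦❓❓
❓❓⬜🟫⬜🟦🟩🟫🟩❓❓
❓❓🟦⬛⬜🔴⬛⬜⬜❓❓
❓❓⬜🟩🟩🟫⬜⬛❓❓❓
❓❓🟩⬛🟩⬜⬛🟦❓❓❓
❓❓🟩⬜⬛🟦⬜🟩❓❓❓
❓❓🟦🟦🟩🟦⬛🟩❓❓❓
❓❓❓❓❓❓❓❓❓❓❓

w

❓❓❓🟩⬜⬜🟦🟩🟩🟩❓
❓❓❓🟫🟩⬛🟩⬜🟩🟩❓
❓❓❓🟦🟦⬜🟫🟩⬜⬜❓
❓❓❓🟫⬛🟫🟩⬜⬛🟦❓
❓❓❓⬜🟫⬜🟦🟩🟫🟩❓
❓❓❓🟦⬛🔴🟩⬛⬜⬜❓
❓❓❓⬜🟩🟩🟫⬜⬛❓❓
❓❓❓🟩⬛🟩⬜⬛🟦❓❓
❓❓❓🟩⬜⬛🟦⬜🟩❓❓
❓❓❓🟦🟦🟩🟦⬛🟩❓❓
❓❓❓❓❓❓❓❓❓❓❓

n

❓❓❓❓❓❓❓❓❓❓❓
❓❓❓🟩⬜⬜🟦🟩🟩🟩❓
❓❓❓🟫🟩⬛🟩⬜🟩🟩❓
❓❓❓🟦🟦⬜🟫🟩⬜⬜❓
❓❓❓🟫⬛🟫🟩⬜⬛🟦❓
❓❓❓⬜🟫🔴🟦🟩🟫🟩❓
❓❓❓🟦⬛⬜🟩⬛⬜⬜❓
❓❓❓⬜🟩🟩🟫⬜⬛❓❓
❓❓❓🟩⬛🟩⬜⬛🟦❓❓
❓❓❓🟩⬜⬛🟦⬜🟩❓❓
❓❓❓🟦🟦🟩🟦⬛🟩❓❓

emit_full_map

🟩⬜⬜🟦🟩🟩🟩
🟫🟩⬛🟩⬜🟩🟩
🟦🟦⬜🟫🟩⬜⬜
🟫⬛🟫🟩⬜⬛🟦
⬜🟫🔴🟦🟩🟫🟩
🟦⬛⬜🟩⬛⬜⬜
⬜🟩🟩🟫⬜⬛❓
🟩⬛🟩⬜⬛🟦❓
🟩⬜⬛🟦⬜🟩❓
🟦🟦🟩🟦⬛🟩❓
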